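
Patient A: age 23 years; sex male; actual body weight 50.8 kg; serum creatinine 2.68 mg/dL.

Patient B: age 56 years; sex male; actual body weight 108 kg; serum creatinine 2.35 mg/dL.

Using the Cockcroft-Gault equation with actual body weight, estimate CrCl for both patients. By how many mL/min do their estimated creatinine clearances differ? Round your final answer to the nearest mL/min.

Patient A: CrCl = (140 − 23) × 50.8 / (72 × 2.68) = 5943.6 / 192.96 ≈ 30.8 mL/min
Patient B: CrCl = (140 − 56) × 108 / (72 × 2.35) = 9072.0 / 169.20 ≈ 53.6 mL/min
|30.8 − 53.6| = 22.8 mL/min

23 mL/min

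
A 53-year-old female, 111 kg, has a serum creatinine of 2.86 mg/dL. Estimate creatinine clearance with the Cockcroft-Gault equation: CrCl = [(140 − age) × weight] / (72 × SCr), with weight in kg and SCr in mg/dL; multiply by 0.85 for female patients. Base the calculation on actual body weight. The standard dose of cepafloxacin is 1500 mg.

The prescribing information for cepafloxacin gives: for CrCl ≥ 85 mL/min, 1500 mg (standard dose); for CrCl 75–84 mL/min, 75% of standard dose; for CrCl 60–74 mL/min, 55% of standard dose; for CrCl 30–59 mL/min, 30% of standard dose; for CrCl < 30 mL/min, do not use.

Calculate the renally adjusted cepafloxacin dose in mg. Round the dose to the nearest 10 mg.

450 mg

CrCl = (140 − 53) × 111 / (72 × 2.86) × 0.85 = 9657.0 / 205.92 × 0.85 ≈ 39.9 mL/min
CrCl ≈ 40 mL/min → bracket 30–59 mL/min.
30% of 1500 mg = 450 mg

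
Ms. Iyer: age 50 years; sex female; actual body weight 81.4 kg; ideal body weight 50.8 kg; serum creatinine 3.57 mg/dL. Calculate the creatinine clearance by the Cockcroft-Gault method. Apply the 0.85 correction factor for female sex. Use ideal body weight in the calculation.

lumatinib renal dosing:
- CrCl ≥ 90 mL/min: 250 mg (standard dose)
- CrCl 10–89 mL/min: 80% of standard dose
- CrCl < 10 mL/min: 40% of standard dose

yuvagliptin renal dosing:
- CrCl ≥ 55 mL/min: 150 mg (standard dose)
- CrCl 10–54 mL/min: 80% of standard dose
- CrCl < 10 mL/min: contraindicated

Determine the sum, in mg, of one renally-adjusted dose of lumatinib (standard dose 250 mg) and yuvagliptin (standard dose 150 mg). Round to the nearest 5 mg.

320 mg

CrCl = (140 − 50) × 50.8 / (72 × 3.57) × 0.85 = 4572.0 / 257.04 × 0.85 ≈ 15.1 mL/min
CrCl ≈ 15 mL/min.
lumatinib: 10–89 mL/min → 80% of 250 mg = 200 mg.
yuvagliptin: 10–54 mL/min → 80% of 150 mg = 120 mg.
Total = 200 + 120 = 320 mg.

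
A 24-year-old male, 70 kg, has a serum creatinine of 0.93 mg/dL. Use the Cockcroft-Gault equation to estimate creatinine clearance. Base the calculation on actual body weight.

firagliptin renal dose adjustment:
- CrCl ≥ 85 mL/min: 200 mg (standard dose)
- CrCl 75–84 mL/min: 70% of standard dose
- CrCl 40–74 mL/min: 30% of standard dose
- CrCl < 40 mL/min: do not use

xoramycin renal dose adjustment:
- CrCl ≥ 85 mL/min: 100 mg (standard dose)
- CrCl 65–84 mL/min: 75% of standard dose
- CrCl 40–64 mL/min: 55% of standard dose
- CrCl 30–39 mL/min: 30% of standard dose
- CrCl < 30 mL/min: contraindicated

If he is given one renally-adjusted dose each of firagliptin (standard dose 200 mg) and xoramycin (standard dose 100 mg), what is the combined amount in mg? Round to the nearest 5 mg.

CrCl = (140 − 24) × 70 / (72 × 0.93) = 8120.0 / 66.96 ≈ 121.3 mL/min
CrCl ≈ 121 mL/min.
firagliptin: ≥ 85 mL/min → 100% of 200 mg = 200 mg.
xoramycin: ≥ 85 mL/min → 100% of 100 mg = 100 mg.
Total = 200 + 100 = 300 mg.

300 mg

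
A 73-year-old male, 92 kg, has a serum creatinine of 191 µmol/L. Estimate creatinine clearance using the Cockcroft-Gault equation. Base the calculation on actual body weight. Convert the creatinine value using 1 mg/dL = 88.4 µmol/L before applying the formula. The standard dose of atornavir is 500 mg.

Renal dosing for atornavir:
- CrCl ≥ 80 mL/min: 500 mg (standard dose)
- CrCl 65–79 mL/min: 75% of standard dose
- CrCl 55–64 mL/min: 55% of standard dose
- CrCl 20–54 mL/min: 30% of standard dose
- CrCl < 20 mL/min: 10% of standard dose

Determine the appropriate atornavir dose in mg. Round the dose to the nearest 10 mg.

SCr = 191 / 88.4 = 2.161 mg/dL
CrCl = (140 − 73) × 92 / (72 × 2.161) = 6164.0 / 155.59 ≈ 39.6 mL/min
CrCl ≈ 40 mL/min → bracket 20–54 mL/min.
30% of 500 mg = 150 mg

150 mg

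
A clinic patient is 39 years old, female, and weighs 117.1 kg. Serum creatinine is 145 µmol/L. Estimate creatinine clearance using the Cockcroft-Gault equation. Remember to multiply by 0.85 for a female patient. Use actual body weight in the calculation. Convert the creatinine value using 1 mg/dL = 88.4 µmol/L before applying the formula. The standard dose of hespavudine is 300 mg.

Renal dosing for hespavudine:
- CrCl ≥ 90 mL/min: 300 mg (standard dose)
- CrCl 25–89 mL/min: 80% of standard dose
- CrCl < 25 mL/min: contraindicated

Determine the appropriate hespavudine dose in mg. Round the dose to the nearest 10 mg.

SCr = 145 / 88.4 = 1.64 mg/dL
CrCl = (140 − 39) × 117.1 / (72 × 1.64) × 0.85 = 11827.1 / 118.08 × 0.85 ≈ 85.1 mL/min
CrCl ≈ 85 mL/min → bracket 25–89 mL/min.
80% of 300 mg = 240 mg

240 mg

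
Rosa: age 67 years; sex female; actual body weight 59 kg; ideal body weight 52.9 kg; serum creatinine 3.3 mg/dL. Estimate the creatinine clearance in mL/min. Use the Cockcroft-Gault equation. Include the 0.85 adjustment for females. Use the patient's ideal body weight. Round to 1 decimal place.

13.8 mL/min

CrCl = (140 − 67) × 52.9 / (72 × 3.3) × 0.85 = 3861.7 / 237.60 × 0.85 ≈ 13.8 mL/min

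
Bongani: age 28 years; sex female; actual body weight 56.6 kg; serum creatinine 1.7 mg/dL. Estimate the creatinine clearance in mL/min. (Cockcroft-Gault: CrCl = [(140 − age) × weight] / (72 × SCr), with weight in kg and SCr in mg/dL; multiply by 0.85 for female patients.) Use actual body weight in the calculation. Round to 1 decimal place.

CrCl = (140 − 28) × 56.6 / (72 × 1.7) × 0.85 = 6339.2 / 122.40 × 0.85 ≈ 44.0 mL/min

44.0 mL/min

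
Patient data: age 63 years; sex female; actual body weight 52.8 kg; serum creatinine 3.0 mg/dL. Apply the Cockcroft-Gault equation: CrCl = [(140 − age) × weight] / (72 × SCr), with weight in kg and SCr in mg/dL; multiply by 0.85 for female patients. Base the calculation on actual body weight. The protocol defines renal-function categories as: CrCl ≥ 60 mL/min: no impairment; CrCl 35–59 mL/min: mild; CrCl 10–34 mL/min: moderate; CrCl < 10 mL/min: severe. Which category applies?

moderate

CrCl = (140 − 63) × 52.8 / (72 × 3) × 0.85 = 4065.6 / 216.00 × 0.85 ≈ 16.0 mL/min
16 mL/min falls in the 'moderate' range.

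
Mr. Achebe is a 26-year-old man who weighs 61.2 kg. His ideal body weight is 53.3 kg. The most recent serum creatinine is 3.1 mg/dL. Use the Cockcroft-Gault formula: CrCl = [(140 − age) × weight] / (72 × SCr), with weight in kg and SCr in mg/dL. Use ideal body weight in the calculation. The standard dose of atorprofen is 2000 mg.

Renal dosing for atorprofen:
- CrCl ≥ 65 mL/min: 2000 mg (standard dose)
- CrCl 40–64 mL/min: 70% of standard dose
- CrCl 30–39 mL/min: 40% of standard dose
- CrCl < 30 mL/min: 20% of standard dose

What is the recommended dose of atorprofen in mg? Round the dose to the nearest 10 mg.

400 mg

CrCl = (140 − 26) × 53.3 / (72 × 3.1) = 6076.2 / 223.20 ≈ 27.2 mL/min
CrCl ≈ 27 mL/min → bracket < 30 mL/min.
20% of 2000 mg = 400 mg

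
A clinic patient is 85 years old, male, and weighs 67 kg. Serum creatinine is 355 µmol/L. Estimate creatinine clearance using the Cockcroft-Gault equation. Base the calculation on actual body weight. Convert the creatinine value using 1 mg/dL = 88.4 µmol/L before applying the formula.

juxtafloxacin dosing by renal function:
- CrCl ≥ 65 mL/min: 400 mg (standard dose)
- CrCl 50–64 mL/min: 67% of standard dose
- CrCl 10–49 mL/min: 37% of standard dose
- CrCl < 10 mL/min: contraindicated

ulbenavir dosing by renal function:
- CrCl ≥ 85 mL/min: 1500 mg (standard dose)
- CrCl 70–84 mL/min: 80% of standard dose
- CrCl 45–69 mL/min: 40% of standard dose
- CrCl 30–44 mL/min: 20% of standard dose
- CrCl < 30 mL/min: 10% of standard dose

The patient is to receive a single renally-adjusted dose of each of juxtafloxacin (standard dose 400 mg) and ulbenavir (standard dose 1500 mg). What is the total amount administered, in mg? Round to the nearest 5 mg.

SCr = 355 / 88.4 = 4.016 mg/dL
CrCl = (140 − 85) × 67 / (72 × 4.016) = 3685.0 / 289.15 ≈ 12.7 mL/min
CrCl ≈ 13 mL/min.
juxtafloxacin: 10–49 mL/min → 37% of 400 mg = 148 mg.
ulbenavir: < 30 mL/min → 10% of 1500 mg = 150 mg.
Total = 148 + 150 = 298 mg.

300 mg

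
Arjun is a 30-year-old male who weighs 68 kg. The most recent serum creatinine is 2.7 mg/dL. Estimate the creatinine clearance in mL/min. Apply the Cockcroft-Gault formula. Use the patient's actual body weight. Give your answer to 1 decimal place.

CrCl = (140 − 30) × 68 / (72 × 2.7) = 7480.0 / 194.40 ≈ 38.5 mL/min

38.5 mL/min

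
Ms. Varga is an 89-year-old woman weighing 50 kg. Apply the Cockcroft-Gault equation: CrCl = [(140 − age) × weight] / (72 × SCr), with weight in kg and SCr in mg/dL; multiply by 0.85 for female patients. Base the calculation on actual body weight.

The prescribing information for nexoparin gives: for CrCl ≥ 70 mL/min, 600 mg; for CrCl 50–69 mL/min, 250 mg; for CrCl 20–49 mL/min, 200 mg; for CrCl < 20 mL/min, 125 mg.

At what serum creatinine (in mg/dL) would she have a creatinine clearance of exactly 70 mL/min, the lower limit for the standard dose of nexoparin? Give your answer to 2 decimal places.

Standard dose requires CrCl ≥ 70 mL/min.
Set (140 − 89) × 50 × 0.85 / (72 × SCr) = 70
SCr = (140 − 89) × 50 × 0.85 / (72 × 70) = 0.430 mg/dL

0.43 mg/dL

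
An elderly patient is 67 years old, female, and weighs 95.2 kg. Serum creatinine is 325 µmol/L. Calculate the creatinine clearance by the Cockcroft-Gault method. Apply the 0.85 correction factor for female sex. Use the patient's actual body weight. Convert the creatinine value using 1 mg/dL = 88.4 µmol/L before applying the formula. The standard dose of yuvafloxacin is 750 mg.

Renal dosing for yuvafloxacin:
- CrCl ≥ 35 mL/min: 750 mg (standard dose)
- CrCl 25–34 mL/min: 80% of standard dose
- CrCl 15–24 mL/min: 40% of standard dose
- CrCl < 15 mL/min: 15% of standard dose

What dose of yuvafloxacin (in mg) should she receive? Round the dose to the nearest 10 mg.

300 mg

SCr = 325 / 88.4 = 3.676 mg/dL
CrCl = (140 − 67) × 95.2 / (72 × 3.676) × 0.85 = 6949.6 / 264.67 × 0.85 ≈ 22.3 mL/min
CrCl ≈ 22 mL/min → bracket 15–24 mL/min.
40% of 750 mg = 300 mg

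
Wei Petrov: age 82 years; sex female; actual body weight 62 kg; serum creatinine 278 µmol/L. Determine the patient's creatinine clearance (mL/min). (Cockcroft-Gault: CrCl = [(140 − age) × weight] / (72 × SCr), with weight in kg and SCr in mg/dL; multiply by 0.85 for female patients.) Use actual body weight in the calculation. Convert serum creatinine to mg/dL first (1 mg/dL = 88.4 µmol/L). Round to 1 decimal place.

SCr = 278 / 88.4 = 3.145 mg/dL
CrCl = (140 − 82) × 62 / (72 × 3.145) × 0.85 = 3596.0 / 226.44 × 0.85 ≈ 13.5 mL/min

13.5 mL/min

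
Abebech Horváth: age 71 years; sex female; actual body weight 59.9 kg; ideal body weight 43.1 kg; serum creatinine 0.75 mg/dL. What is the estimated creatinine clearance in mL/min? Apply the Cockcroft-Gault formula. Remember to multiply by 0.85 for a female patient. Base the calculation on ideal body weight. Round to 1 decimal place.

CrCl = (140 − 71) × 43.1 / (72 × 0.75) × 0.85 = 2973.9 / 54.00 × 0.85 ≈ 46.8 mL/min

46.8 mL/min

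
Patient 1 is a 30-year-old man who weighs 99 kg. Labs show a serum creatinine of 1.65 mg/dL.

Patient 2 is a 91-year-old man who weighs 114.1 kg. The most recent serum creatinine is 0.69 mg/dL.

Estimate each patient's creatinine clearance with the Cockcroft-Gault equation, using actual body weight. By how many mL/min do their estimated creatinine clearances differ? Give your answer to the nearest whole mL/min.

Patient 1: CrCl = (140 − 30) × 99 / (72 × 1.65) = 10890.0 / 118.80 ≈ 91.7 mL/min
Patient 2: CrCl = (140 − 91) × 114.1 / (72 × 0.69) = 5590.9 / 49.68 ≈ 112.5 mL/min
|91.7 − 112.5| = 20.8 mL/min

21 mL/min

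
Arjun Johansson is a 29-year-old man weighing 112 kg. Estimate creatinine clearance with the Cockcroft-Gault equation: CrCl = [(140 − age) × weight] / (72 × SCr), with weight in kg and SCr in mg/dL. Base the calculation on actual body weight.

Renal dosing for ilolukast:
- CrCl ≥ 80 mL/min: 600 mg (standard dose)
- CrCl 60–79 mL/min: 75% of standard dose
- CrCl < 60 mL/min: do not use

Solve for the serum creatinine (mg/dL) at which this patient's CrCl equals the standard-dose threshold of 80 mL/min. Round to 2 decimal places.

Standard dose requires CrCl ≥ 80 mL/min.
Set (140 − 29) × 112 / (72 × SCr) = 80
SCr = (140 − 29) × 112 / (72 × 80) = 2.158 mg/dL

2.16 mg/dL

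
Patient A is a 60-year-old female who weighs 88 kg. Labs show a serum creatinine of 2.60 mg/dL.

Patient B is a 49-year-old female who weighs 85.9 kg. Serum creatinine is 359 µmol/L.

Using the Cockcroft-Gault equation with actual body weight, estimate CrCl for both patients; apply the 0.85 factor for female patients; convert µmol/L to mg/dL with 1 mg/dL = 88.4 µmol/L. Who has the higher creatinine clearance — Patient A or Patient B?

Patient A: CrCl = (140 − 60) × 88 / (72 × 2.6) × 0.85 = 7040.0 / 187.20 × 0.85 ≈ 32.0 mL/min
Patient B: SCr = 359 / 88.4 = 4.061 mg/dL
Patient B: CrCl = (140 − 49) × 85.9 / (72 × 4.061) × 0.85 = 7816.9 / 292.39 × 0.85 ≈ 22.7 mL/min
32.0 vs 22.7 mL/min → Patient A is higher.

Patient A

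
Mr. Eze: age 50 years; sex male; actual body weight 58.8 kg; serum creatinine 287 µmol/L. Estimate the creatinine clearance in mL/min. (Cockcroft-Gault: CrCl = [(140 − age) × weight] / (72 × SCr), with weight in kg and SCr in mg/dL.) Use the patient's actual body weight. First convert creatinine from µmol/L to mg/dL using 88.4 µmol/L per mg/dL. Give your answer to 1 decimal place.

SCr = 287 / 88.4 = 3.247 mg/dL
CrCl = (140 − 50) × 58.8 / (72 × 3.247) = 5292.0 / 233.78 ≈ 22.6 mL/min

22.6 mL/min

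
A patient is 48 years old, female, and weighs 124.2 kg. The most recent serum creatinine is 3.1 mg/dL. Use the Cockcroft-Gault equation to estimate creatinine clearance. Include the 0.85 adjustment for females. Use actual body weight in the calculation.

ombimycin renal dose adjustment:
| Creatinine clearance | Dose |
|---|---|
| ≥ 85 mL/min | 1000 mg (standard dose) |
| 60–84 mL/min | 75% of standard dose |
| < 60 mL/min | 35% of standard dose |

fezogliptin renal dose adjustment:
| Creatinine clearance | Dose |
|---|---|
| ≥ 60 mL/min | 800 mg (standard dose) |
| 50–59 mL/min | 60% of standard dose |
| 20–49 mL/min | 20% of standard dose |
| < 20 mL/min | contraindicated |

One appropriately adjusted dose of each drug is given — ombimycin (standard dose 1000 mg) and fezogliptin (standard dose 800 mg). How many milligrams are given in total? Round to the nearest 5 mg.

CrCl = (140 − 48) × 124.2 / (72 × 3.1) × 0.85 = 11426.4 / 223.20 × 0.85 ≈ 43.5 mL/min
CrCl ≈ 44 mL/min.
ombimycin: < 60 mL/min → 35% of 1000 mg = 350 mg.
fezogliptin: 20–49 mL/min → 20% of 800 mg = 160 mg.
Total = 350 + 160 = 510 mg.

510 mg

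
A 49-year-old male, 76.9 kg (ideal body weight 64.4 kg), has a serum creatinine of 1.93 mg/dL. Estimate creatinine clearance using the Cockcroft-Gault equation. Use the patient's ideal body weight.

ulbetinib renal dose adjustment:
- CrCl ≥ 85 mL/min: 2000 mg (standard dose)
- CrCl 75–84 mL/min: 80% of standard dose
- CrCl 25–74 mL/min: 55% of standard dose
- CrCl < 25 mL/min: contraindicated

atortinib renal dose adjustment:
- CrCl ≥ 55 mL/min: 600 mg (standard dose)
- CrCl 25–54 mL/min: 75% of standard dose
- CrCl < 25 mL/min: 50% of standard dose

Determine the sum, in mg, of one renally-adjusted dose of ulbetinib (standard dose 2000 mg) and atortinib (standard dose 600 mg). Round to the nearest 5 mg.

CrCl = (140 − 49) × 64.4 / (72 × 1.93) = 5860.4 / 138.96 ≈ 42.2 mL/min
CrCl ≈ 42 mL/min.
ulbetinib: 25–74 mL/min → 55% of 2000 mg = 1100 mg.
atortinib: 25–54 mL/min → 75% of 600 mg = 450 mg.
Total = 1100 + 450 = 1550 mg.

1550 mg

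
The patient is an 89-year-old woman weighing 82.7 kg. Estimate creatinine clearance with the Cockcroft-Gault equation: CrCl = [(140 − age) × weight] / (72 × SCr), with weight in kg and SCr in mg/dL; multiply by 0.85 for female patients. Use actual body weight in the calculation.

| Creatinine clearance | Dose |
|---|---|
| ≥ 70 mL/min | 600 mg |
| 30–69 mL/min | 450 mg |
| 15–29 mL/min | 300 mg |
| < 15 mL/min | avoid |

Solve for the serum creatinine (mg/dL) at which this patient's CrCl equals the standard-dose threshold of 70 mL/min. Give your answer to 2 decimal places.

0.71 mg/dL

Standard dose requires CrCl ≥ 70 mL/min.
Set (140 − 89) × 82.7 × 0.85 / (72 × SCr) = 70
SCr = (140 − 89) × 82.7 × 0.85 / (72 × 70) = 0.711 mg/dL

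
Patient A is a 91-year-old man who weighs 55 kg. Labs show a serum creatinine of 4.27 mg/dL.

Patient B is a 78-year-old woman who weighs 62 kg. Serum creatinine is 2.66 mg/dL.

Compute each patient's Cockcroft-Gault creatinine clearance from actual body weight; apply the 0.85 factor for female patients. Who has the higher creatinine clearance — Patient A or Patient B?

Patient A: CrCl = (140 − 91) × 55 / (72 × 4.27) = 2695.0 / 307.44 ≈ 8.8 mL/min
Patient B: CrCl = (140 − 78) × 62 / (72 × 2.66) × 0.85 = 3844.0 / 191.52 × 0.85 ≈ 17.1 mL/min
8.8 vs 17.1 mL/min → Patient B is higher.

Patient B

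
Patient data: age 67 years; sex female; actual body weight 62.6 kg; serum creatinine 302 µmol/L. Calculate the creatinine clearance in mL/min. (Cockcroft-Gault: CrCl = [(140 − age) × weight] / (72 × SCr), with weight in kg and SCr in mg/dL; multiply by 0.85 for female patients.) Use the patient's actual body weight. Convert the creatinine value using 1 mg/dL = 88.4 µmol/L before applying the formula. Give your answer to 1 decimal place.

15.8 mL/min

SCr = 302 / 88.4 = 3.416 mg/dL
CrCl = (140 − 67) × 62.6 / (72 × 3.416) × 0.85 = 4569.8 / 245.95 × 0.85 ≈ 15.8 mL/min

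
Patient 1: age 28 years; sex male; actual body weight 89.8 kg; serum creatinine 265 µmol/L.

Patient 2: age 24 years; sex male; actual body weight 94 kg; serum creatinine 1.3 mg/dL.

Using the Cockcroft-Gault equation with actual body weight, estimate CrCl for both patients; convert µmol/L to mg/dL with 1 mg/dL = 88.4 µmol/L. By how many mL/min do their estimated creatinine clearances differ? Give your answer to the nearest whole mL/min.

70 mL/min

Patient 1: SCr = 265 / 88.4 = 2.998 mg/dL
Patient 1: CrCl = (140 − 28) × 89.8 / (72 × 2.998) = 10057.6 / 215.86 ≈ 46.6 mL/min
Patient 2: CrCl = (140 − 24) × 94 / (72 × 1.3) = 10904.0 / 93.60 ≈ 116.5 mL/min
|46.6 − 116.5| = 69.9 mL/min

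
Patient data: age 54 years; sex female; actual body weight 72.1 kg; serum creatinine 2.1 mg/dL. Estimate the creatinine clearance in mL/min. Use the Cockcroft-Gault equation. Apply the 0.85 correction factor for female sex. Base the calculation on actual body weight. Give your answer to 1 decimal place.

CrCl = (140 − 54) × 72.1 / (72 × 2.1) × 0.85 = 6200.6 / 151.20 × 0.85 ≈ 34.9 mL/min

34.9 mL/min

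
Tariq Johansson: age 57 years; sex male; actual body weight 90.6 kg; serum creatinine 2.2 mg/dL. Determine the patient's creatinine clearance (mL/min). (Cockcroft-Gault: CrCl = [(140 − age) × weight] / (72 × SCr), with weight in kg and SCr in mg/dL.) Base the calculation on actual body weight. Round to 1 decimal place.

CrCl = (140 − 57) × 90.6 / (72 × 2.2) = 7519.8 / 158.40 ≈ 47.5 mL/min

47.5 mL/min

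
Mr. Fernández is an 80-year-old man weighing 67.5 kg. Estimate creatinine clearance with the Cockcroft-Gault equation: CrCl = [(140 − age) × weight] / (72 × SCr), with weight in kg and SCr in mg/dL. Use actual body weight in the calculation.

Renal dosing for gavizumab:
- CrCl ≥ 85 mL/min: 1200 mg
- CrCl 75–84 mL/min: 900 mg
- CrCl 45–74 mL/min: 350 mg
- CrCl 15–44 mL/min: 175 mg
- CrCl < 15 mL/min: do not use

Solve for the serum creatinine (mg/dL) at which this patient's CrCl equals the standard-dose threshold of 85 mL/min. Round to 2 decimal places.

0.66 mg/dL

Standard dose requires CrCl ≥ 85 mL/min.
Set (140 − 80) × 67.5 / (72 × SCr) = 85
SCr = (140 − 80) × 67.5 / (72 × 85) = 0.662 mg/dL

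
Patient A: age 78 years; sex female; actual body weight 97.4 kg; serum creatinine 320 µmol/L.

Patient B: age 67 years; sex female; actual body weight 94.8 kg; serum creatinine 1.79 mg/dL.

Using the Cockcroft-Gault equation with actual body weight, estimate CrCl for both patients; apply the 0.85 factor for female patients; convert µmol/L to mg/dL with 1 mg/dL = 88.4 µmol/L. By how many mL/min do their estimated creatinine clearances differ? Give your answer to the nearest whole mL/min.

26 mL/min

Patient A: SCr = 320 / 88.4 = 3.62 mg/dL
Patient A: CrCl = (140 − 78) × 97.4 / (72 × 3.62) × 0.85 = 6038.8 / 260.64 × 0.85 ≈ 19.7 mL/min
Patient B: CrCl = (140 − 67) × 94.8 / (72 × 1.79) × 0.85 = 6920.4 / 128.88 × 0.85 ≈ 45.6 mL/min
|19.7 − 45.6| = 25.9 mL/min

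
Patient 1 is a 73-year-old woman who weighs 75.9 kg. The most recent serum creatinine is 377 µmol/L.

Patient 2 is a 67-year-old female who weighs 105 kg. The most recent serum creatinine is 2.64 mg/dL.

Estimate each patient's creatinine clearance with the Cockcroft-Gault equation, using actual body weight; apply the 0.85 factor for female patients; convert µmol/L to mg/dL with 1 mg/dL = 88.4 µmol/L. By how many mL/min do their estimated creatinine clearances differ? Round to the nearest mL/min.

Patient 1: SCr = 377 / 88.4 = 4.265 mg/dL
Patient 1: CrCl = (140 − 73) × 75.9 / (72 × 4.265) × 0.85 = 5085.3 / 307.08 × 0.85 ≈ 14.1 mL/min
Patient 2: CrCl = (140 − 67) × 105 / (72 × 2.64) × 0.85 = 7665.0 / 190.08 × 0.85 ≈ 34.3 mL/min
|14.1 − 34.3| = 20.2 mL/min

20 mL/min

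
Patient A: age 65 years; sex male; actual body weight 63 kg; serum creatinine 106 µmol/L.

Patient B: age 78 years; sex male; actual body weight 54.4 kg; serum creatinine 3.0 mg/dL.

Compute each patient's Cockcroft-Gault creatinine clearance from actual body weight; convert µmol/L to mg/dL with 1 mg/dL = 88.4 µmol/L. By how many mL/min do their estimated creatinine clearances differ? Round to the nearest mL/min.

Patient A: SCr = 106 / 88.4 = 1.199 mg/dL
Patient A: CrCl = (140 − 65) × 63 / (72 × 1.199) = 4725.0 / 86.33 ≈ 54.7 mL/min
Patient B: CrCl = (140 − 78) × 54.4 / (72 × 3) = 3372.8 / 216.00 ≈ 15.6 mL/min
|54.7 − 15.6| = 39.1 mL/min

39 mL/min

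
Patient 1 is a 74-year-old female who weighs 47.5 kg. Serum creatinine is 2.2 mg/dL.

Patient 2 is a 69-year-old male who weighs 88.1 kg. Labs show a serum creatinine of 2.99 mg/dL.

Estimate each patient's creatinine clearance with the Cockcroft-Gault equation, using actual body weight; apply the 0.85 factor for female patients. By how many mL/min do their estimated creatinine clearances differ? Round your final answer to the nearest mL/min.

12 mL/min

Patient 1: CrCl = (140 − 74) × 47.5 / (72 × 2.2) × 0.85 = 3135.0 / 158.40 × 0.85 ≈ 16.8 mL/min
Patient 2: CrCl = (140 − 69) × 88.1 / (72 × 2.99) = 6255.1 / 215.28 ≈ 29.1 mL/min
|16.8 − 29.1| = 12.3 mL/min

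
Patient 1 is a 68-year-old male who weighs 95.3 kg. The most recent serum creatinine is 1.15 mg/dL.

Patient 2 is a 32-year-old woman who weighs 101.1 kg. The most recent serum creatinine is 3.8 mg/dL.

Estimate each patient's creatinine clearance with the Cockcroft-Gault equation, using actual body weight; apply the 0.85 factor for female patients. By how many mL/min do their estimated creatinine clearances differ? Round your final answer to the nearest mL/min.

49 mL/min

Patient 1: CrCl = (140 − 68) × 95.3 / (72 × 1.15) = 6861.6 / 82.80 ≈ 82.9 mL/min
Patient 2: CrCl = (140 − 32) × 101.1 / (72 × 3.8) × 0.85 = 10918.8 / 273.60 × 0.85 ≈ 33.9 mL/min
|82.9 − 33.9| = 49.0 mL/min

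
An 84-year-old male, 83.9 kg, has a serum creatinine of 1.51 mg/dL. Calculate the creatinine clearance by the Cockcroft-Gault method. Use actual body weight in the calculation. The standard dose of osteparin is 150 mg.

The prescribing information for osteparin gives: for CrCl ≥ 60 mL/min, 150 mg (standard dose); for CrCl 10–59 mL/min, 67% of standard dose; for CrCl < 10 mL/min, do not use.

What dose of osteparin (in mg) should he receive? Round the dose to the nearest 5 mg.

CrCl = (140 − 84) × 83.9 / (72 × 1.51) = 4698.4 / 108.72 ≈ 43.2 mL/min
CrCl ≈ 43 mL/min → bracket 10–59 mL/min.
67% of 150 mg = 100.5 mg → 100 mg

100 mg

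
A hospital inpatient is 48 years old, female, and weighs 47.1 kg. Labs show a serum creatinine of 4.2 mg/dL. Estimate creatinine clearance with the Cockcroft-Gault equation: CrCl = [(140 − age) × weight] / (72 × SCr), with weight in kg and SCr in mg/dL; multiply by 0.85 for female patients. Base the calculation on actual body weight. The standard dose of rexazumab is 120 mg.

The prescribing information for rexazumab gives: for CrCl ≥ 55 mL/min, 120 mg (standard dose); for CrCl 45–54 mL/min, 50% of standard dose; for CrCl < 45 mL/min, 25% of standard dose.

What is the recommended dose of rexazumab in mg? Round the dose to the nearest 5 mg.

CrCl = (140 − 48) × 47.1 / (72 × 4.2) × 0.85 = 4333.2 / 302.40 × 0.85 ≈ 12.2 mL/min
CrCl ≈ 12 mL/min → bracket < 45 mL/min.
25% of 120 mg = 30 mg

30 mg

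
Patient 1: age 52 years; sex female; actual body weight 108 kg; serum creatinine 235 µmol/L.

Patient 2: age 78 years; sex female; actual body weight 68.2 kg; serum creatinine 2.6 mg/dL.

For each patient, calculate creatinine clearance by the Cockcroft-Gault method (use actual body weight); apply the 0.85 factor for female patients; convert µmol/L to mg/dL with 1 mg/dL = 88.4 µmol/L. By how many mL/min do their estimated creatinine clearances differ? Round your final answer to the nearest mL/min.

Patient 1: SCr = 235 / 88.4 = 2.658 mg/dL
Patient 1: CrCl = (140 − 52) × 108 / (72 × 2.658) × 0.85 = 9504.0 / 191.38 × 0.85 ≈ 42.2 mL/min
Patient 2: CrCl = (140 − 78) × 68.2 / (72 × 2.6) × 0.85 = 4228.4 / 187.20 × 0.85 ≈ 19.2 mL/min
|42.2 − 19.2| = 23.0 mL/min

23 mL/min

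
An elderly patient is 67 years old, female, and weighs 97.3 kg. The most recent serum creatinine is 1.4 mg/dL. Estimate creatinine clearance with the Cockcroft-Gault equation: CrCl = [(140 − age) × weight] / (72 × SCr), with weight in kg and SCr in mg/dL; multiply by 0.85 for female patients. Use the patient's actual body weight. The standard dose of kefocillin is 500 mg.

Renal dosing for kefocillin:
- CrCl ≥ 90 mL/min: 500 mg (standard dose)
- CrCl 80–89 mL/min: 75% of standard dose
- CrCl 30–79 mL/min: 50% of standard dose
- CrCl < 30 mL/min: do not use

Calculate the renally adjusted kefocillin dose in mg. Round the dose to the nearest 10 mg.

250 mg

CrCl = (140 − 67) × 97.3 / (72 × 1.4) × 0.85 = 7102.9 / 100.80 × 0.85 ≈ 59.9 mL/min
CrCl ≈ 60 mL/min → bracket 30–79 mL/min.
50% of 500 mg = 250 mg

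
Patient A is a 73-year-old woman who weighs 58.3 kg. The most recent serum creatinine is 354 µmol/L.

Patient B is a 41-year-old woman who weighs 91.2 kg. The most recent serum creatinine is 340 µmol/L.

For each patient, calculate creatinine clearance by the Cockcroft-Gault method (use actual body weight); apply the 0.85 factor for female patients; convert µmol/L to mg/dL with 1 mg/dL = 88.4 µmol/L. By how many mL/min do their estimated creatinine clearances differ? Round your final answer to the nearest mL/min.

Patient A: SCr = 354 / 88.4 = 4.005 mg/dL
Patient A: CrCl = (140 − 73) × 58.3 / (72 × 4.005) × 0.85 = 3906.1 / 288.36 × 0.85 ≈ 11.5 mL/min
Patient B: SCr = 340 / 88.4 = 3.846 mg/dL
Patient B: CrCl = (140 − 41) × 91.2 / (72 × 3.846) × 0.85 = 9028.8 / 276.91 × 0.85 ≈ 27.7 mL/min
|11.5 − 27.7| = 16.2 mL/min

16 mL/min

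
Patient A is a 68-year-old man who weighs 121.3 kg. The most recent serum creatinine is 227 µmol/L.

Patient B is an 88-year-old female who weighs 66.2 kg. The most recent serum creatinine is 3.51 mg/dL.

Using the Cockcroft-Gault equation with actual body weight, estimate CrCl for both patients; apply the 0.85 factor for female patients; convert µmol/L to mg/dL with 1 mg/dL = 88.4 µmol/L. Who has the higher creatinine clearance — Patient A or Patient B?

Patient A

Patient A: SCr = 227 / 88.4 = 2.568 mg/dL
Patient A: CrCl = (140 − 68) × 121.3 / (72 × 2.568) = 8733.6 / 184.90 ≈ 47.2 mL/min
Patient B: CrCl = (140 − 88) × 66.2 / (72 × 3.51) × 0.85 = 3442.4 / 252.72 × 0.85 ≈ 11.6 mL/min
47.2 vs 11.6 mL/min → Patient A is higher.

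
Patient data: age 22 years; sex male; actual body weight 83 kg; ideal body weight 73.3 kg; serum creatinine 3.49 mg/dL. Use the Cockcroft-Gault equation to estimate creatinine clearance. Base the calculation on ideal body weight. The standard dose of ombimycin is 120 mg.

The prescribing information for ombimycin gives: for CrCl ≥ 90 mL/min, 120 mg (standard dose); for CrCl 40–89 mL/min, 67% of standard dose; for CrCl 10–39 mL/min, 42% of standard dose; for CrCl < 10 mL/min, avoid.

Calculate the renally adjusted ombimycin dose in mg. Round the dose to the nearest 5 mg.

50 mg

CrCl = (140 − 22) × 73.3 / (72 × 3.49) = 8649.4 / 251.28 ≈ 34.4 mL/min
CrCl ≈ 34 mL/min → bracket 10–39 mL/min.
42% of 120 mg = 50.4 mg → 50 mg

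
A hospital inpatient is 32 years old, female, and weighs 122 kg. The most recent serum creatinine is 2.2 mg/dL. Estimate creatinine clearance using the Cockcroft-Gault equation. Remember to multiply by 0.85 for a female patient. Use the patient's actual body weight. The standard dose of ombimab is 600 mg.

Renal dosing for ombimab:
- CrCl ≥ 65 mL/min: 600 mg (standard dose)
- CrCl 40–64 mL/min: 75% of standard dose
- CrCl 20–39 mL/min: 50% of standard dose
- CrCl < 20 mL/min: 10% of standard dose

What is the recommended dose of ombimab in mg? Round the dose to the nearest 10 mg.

CrCl = (140 − 32) × 122 / (72 × 2.2) × 0.85 = 13176.0 / 158.40 × 0.85 ≈ 70.7 mL/min
CrCl ≈ 71 mL/min → bracket ≥ 65 mL/min.
100% of 600 mg = 600 mg

600 mg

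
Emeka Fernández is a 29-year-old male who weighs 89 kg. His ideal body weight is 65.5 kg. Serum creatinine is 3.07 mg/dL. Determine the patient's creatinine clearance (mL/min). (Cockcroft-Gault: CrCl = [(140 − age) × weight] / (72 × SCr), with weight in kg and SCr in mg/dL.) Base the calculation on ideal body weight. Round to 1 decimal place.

32.9 mL/min

CrCl = (140 − 29) × 65.5 / (72 × 3.07) = 7270.5 / 221.04 ≈ 32.9 mL/min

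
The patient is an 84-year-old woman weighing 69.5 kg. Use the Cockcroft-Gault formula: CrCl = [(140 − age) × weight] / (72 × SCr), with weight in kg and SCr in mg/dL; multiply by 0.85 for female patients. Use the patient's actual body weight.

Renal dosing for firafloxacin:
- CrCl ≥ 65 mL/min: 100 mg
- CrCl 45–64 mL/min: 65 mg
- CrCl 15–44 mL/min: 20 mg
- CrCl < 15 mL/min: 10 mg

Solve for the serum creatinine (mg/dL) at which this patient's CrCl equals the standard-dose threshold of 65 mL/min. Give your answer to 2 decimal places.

Standard dose requires CrCl ≥ 65 mL/min.
Set (140 − 84) × 69.5 × 0.85 / (72 × SCr) = 65
SCr = (140 − 84) × 69.5 × 0.85 / (72 × 65) = 0.707 mg/dL

0.71 mg/dL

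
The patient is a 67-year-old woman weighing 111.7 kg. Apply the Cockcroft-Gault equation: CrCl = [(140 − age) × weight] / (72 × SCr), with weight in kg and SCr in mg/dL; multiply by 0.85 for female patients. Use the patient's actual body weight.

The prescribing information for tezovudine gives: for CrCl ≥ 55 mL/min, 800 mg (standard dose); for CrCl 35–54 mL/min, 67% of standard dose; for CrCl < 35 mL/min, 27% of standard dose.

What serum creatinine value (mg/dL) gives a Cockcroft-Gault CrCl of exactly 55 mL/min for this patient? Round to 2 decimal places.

Standard dose requires CrCl ≥ 55 mL/min.
Set (140 − 67) × 111.7 × 0.85 / (72 × SCr) = 55
SCr = (140 − 67) × 111.7 × 0.85 / (72 × 55) = 1.750 mg/dL

1.75 mg/dL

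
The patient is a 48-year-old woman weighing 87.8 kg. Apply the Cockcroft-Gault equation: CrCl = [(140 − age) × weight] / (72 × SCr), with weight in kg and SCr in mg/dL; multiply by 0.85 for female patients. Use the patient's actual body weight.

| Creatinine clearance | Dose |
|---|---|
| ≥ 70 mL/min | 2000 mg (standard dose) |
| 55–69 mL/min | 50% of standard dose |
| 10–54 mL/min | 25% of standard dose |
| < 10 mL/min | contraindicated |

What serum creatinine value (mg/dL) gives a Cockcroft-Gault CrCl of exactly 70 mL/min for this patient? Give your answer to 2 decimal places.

Standard dose requires CrCl ≥ 70 mL/min.
Set (140 − 48) × 87.8 × 0.85 / (72 × SCr) = 70
SCr = (140 − 48) × 87.8 × 0.85 / (72 × 70) = 1.362 mg/dL

1.36 mg/dL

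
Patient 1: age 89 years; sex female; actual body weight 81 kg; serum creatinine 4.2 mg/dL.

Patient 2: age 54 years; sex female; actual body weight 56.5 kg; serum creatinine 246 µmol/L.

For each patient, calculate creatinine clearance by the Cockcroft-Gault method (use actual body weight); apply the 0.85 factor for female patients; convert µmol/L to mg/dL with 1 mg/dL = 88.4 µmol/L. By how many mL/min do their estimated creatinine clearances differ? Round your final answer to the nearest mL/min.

9 mL/min

Patient 1: CrCl = (140 − 89) × 81 / (72 × 4.2) × 0.85 = 4131.0 / 302.40 × 0.85 ≈ 11.6 mL/min
Patient 2: SCr = 246 / 88.4 = 2.783 mg/dL
Patient 2: CrCl = (140 − 54) × 56.5 / (72 × 2.783) × 0.85 = 4859.0 / 200.38 × 0.85 ≈ 20.6 mL/min
|11.6 − 20.6| = 9.0 mL/min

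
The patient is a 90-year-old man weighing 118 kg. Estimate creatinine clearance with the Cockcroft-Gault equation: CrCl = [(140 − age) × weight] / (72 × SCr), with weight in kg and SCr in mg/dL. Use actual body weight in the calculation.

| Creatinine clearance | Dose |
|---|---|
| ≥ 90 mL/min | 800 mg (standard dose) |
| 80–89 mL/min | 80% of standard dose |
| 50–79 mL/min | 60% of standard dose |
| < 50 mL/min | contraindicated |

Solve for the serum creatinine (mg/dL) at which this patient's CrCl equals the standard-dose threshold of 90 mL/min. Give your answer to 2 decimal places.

Standard dose requires CrCl ≥ 90 mL/min.
Set (140 − 90) × 118 / (72 × SCr) = 90
SCr = (140 − 90) × 118 / (72 × 90) = 0.910 mg/dL

0.91 mg/dL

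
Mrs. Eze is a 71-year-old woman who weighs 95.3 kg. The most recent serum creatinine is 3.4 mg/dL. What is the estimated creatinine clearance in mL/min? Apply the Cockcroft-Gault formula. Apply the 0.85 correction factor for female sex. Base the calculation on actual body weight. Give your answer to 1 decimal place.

CrCl = (140 − 71) × 95.3 / (72 × 3.4) × 0.85 = 6575.7 / 244.80 × 0.85 ≈ 22.8 mL/min

22.8 mL/min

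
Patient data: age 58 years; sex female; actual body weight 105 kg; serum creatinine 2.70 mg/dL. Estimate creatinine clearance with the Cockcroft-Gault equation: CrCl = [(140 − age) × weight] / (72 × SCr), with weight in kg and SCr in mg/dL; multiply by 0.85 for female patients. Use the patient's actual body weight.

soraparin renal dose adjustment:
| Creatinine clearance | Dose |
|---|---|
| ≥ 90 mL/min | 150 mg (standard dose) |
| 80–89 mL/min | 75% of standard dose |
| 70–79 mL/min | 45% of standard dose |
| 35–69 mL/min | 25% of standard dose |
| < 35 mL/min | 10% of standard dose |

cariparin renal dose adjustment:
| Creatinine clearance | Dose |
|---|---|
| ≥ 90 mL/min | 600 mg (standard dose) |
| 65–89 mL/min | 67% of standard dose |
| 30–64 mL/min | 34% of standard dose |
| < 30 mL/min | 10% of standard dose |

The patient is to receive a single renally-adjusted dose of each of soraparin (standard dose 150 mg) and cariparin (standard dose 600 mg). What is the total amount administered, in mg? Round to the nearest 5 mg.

CrCl = (140 − 58) × 105 / (72 × 2.7) × 0.85 = 8610.0 / 194.40 × 0.85 ≈ 37.6 mL/min
CrCl ≈ 38 mL/min.
soraparin: 35–69 mL/min → 25% of 150 mg = 37.5 mg.
cariparin: 30–64 mL/min → 34% of 600 mg = 204 mg.
Total = 37.5 + 204 = 241.5 mg.

240 mg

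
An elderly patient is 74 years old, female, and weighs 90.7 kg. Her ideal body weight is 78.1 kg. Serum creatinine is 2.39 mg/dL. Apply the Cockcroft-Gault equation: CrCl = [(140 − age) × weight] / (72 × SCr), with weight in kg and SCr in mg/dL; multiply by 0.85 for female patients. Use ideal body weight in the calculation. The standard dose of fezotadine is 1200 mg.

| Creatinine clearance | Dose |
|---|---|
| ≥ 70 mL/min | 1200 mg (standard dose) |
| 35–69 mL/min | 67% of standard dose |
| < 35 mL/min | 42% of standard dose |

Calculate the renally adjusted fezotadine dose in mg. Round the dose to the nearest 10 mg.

500 mg

CrCl = (140 − 74) × 78.1 / (72 × 2.39) × 0.85 = 5154.6 / 172.08 × 0.85 ≈ 25.5 mL/min
CrCl ≈ 25 mL/min → bracket < 35 mL/min.
42% of 1200 mg = 504 mg → 500 mg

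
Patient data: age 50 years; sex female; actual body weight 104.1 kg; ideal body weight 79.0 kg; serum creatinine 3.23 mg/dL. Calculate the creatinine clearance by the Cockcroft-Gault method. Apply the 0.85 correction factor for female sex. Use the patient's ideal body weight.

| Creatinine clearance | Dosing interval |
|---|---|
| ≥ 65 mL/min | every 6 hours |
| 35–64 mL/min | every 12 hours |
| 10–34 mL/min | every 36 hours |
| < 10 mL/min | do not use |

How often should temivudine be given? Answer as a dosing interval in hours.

CrCl = (140 − 50) × 79 / (72 × 3.23) × 0.85 = 7110.0 / 232.56 × 0.85 ≈ 26.0 mL/min
CrCl ≈ 26 mL/min → bracket 10–34 mL/min → every 36 hours.

every 36 hours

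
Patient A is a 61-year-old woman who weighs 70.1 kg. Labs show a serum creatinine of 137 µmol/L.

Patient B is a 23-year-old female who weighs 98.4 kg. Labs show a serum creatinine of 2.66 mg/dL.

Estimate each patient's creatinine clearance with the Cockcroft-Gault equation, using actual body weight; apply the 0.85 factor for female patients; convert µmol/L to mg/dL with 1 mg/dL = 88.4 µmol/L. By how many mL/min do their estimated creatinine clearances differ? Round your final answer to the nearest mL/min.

Patient A: SCr = 137 / 88.4 = 1.55 mg/dL
Patient A: CrCl = (140 − 61) × 70.1 / (72 × 1.55) × 0.85 = 5537.9 / 111.60 × 0.85 ≈ 42.2 mL/min
Patient B: CrCl = (140 − 23) × 98.4 / (72 × 2.66) × 0.85 = 11512.8 / 191.52 × 0.85 ≈ 51.1 mL/min
|42.2 − 51.1| = 8.9 mL/min

9 mL/min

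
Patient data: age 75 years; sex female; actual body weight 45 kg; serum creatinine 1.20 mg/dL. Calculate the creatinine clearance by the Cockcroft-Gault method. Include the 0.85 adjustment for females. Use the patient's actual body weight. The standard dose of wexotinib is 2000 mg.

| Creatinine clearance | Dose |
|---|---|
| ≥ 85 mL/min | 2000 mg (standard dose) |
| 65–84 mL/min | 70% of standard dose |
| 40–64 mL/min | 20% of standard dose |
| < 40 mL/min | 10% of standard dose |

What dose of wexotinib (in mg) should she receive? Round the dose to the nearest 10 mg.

CrCl = (140 − 75) × 45 / (72 × 1.2) × 0.85 = 2925.0 / 86.40 × 0.85 ≈ 28.8 mL/min
CrCl ≈ 29 mL/min → bracket < 40 mL/min.
10% of 2000 mg = 200 mg

200 mg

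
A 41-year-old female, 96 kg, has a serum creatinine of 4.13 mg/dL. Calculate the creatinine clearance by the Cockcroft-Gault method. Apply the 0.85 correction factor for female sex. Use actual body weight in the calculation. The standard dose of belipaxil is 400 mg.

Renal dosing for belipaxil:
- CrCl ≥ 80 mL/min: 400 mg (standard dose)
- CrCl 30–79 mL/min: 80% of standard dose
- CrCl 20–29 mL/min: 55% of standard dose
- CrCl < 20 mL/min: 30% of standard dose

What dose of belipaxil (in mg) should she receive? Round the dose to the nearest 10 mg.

220 mg

CrCl = (140 − 41) × 96 / (72 × 4.13) × 0.85 = 9504.0 / 297.36 × 0.85 ≈ 27.2 mL/min
CrCl ≈ 27 mL/min → bracket 20–29 mL/min.
55% of 400 mg = 220 mg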